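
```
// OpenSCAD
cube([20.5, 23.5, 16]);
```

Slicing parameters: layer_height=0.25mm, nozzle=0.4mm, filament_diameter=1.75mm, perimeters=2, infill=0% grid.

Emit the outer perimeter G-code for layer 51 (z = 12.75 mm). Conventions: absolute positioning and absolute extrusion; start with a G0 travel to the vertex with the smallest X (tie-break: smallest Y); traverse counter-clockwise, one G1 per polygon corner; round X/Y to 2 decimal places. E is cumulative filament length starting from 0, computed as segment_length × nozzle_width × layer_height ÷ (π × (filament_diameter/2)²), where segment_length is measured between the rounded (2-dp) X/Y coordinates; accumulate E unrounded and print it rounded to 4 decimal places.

At z = 12.75 mm: the cube (footprint 20.5×23.5) is included at this height. The outline is a single polygon with 4 vertices. Extrusion per mm of travel: 0.4 × 0.25 / (π × 0.875²) = 0.041575. Accumulating E over each segment gives final E = 3.6586.

G0 X0.00 Y0.00 Z12.75
G1 X20.50 Y0.00 E0.8523
G1 X20.50 Y23.50 E1.8293
G1 X0.00 Y23.50 E2.6816
G1 X0.00 Y0.00 E3.6586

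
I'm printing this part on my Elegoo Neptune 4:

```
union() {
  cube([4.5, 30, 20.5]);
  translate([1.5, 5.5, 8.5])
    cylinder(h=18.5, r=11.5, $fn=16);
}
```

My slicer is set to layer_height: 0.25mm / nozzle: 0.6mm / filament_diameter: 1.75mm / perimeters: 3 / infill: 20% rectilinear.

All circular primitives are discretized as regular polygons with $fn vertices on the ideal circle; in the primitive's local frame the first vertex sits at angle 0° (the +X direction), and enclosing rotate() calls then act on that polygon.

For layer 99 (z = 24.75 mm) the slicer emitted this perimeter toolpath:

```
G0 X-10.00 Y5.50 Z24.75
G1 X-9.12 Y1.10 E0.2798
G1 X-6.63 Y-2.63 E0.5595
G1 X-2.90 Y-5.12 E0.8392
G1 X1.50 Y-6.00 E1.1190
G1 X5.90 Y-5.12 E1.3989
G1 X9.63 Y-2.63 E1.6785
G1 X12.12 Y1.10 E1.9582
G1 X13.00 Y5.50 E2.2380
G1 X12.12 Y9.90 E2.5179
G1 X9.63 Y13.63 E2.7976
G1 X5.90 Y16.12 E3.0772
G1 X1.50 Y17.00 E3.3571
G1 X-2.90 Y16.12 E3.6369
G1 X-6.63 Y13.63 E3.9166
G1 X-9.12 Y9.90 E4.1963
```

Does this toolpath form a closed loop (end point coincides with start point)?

no

Start point (G0): (-10.00, 5.50). End point (last G1): the path does not return to the start — open.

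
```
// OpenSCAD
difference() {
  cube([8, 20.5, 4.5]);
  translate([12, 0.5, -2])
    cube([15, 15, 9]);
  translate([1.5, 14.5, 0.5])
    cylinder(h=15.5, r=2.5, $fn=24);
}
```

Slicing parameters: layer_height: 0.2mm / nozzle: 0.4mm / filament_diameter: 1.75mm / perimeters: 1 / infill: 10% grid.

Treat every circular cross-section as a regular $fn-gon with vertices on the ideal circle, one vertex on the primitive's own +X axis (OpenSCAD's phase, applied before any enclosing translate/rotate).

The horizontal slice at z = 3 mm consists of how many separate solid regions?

1

At z = 3 mm: the cube is present — its section is the full 8×20.5 rectangle; the cube at (12, 0.5) (footprint 15×15) is included at this height; the cylinder at (1.5, 14.5): section is a regular 24-gon, circumradius r=2.5; After the difference (first − rest): starting from the 8×20.5 cube, the 15×15 cube at (12, 0.5) misses the remaining region (no effect); the r=2.5 cylinder at (1.5, 14.5) partially overlaps it — only the 16.68 mm² overlap (of its 19.41 mm²) is removed, clipping the outline — 1 connected region. The result has 1 disconnected region.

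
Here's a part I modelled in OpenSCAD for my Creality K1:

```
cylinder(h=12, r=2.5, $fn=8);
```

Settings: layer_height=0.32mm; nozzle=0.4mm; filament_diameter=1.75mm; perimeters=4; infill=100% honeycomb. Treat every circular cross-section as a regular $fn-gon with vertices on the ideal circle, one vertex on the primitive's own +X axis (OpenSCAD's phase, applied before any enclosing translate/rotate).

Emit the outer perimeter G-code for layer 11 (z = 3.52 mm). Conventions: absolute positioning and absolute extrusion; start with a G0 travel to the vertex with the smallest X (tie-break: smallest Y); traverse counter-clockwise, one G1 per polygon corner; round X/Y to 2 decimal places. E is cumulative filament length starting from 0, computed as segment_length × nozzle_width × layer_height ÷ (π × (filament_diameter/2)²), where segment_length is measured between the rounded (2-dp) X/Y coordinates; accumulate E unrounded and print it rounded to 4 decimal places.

G0 X-2.50 Y0.00 Z3.52
G1 X-1.77 Y-1.77 E0.1019
G1 X0.00 Y-2.50 E0.2038
G1 X1.77 Y-1.77 E0.3057
G1 X2.50 Y0.00 E0.4076
G1 X1.77 Y1.77 E0.5094
G1 X0.00 Y2.50 E0.6113
G1 X-1.77 Y1.77 E0.7132
G1 X-2.50 Y0.00 E0.8151

At z = 3.52 mm: the r=2.5 cylinder gives a regular 8-gon of circumradius 2.5 (constant along its height). The outline is a single polygon with 8 vertices. Extrusion per mm of travel: 0.4 × 0.32 / (π × 0.875²) = 0.053216. Accumulating E over each segment gives final E = 0.8151.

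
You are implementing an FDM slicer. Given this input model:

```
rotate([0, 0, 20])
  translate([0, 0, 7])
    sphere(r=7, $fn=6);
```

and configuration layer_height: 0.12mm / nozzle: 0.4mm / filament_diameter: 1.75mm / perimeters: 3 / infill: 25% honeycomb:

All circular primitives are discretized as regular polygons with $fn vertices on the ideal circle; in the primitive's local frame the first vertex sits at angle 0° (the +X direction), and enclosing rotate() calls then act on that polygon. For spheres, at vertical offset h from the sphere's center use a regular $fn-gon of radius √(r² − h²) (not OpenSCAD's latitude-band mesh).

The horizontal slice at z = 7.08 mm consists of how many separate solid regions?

1

At z = 7.08 mm: the r=7 sphere contributes a regular 6-gon of circumradius √(7²−0.08²) = 7.000; (whole slice rotated 20° about Z — lengths, areas and connectivity unchanged). The result has 1 disconnected region.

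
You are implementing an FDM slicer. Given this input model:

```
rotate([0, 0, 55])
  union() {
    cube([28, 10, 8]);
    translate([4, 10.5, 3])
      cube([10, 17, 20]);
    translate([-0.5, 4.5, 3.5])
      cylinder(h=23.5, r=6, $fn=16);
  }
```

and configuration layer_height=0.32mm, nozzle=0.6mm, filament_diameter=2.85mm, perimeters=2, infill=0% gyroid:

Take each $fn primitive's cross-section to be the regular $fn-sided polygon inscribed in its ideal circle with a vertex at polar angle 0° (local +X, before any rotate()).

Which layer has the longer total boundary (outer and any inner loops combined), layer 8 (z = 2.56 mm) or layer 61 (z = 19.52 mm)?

Layer 8 (z = 2.56): the cube (footprint 28×10) is included at this height (perimeter 76.00 mm); the cube at (4, 10.5) is absent (z outside [3, 23]); the cylinder at (-0.5, 4.5) is absent (z outside [3.5, 27]); Combining (union): only the 28×10 cube is present, so the union is just that shape — boundary = 76.00 mm; (whole slice rotated 55° about Z — lengths, areas and connectivity unchanged). So its perimeter = 76.00 mm. Layer 61 (z = 19.52): the cube is absent (z outside [0, 8]); the 10×17 cube at (4, 10.5) contributes its full rectangle (perimeter 54.00 mm); the cylinder at (-0.5, 4.5): section is a regular 16-gon, circumradius r=6 (perimeter = 2·16·6.000·sin(180°/16) = 37.46 mm); Taking the union: the 2 present regions are separate (no shared area or edge), so areas and boundary lengths simply add and each stays a separate island — boundary = 91.46 mm; (rotated 55° about Z; rotation is an isometry so areas/perimeters/island counts are preserved). So its perimeter = 91.46 mm. Layer 61 is larger (91.46 vs 76.00 mm).

layer 61 (z = 19.52 mm)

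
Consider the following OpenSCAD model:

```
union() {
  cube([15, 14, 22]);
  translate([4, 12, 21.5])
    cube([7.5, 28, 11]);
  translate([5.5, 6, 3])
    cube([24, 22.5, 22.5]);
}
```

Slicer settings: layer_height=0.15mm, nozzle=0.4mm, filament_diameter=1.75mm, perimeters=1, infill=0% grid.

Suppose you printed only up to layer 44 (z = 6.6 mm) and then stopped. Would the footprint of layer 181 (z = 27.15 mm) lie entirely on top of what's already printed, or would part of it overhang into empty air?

Compare the two slices. At z = 6.6: the 15×14 cube contributes its full rectangle (area 210.00 mm²); the cube at (4, 12) does not reach this height (z outside [21.5, 32.5]); the cube at (5.5, 6) (footprint 24×22.5) is included at this height (area 540.00 mm²); Combining (union): the regions partially overlap — summed areas 750.00 mm² minus the doubly-counted overlap 76.00 mm² gives 674.00 mm² — area = 674.00 mm². At z = 27.15: the cube does not reach this height (z outside [0, 22]); the 7.5×28 cube at (4, 12) contributes its full rectangle (area 210.00 mm²); the cube at (5.5, 6) does not reach this height (z outside [3, 25.5]); Combining (union): only the 7.5×28 cube at (4, 12) is present, so the union is just that shape — area = 210.00 mm². Checking containment: at z = 27.15 the cross-section extends beyond the z = 6.6 cross-section by about 108.00 mm².

part overhangs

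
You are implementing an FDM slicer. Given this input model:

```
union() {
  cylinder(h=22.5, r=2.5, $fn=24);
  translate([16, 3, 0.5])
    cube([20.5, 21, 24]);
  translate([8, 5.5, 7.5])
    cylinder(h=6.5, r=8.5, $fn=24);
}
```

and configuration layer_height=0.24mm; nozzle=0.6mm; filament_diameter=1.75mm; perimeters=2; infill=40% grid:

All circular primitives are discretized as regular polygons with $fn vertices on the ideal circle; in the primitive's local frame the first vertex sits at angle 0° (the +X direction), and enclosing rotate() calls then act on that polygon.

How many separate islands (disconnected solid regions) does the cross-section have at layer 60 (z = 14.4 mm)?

At z = 14.4 mm: the cylinder: section is a regular 24-gon, circumradius r=2.5; the cube at (16, 3) is present — its section is the full 20.5×21 rectangle; the cylinder at (8, 5.5) does not reach this height (z outside [7.5, 14]); Combining (union): the 2 present regions are separate (no shared area or edge), so areas and boundary lengths simply add and each stays a separate island — 2 connected regions. Overall, the cross-section has 2 separate islands. Island count = 2.

2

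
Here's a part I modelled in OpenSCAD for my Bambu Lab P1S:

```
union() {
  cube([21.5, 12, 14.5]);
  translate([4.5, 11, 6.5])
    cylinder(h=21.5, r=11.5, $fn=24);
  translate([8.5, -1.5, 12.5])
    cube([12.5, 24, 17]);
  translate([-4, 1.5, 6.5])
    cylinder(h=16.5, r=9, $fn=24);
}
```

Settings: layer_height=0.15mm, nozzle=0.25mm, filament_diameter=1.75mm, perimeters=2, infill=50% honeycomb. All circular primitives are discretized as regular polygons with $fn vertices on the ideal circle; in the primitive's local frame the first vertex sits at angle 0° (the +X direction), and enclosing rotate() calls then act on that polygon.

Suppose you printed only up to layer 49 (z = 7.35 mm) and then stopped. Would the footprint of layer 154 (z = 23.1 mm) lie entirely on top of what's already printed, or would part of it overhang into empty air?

part overhangs

Compare the two slices. At z = 7.35: the cube (footprint 21.5×12) is included at this height (area 258.00 mm²); the r=11.5 cylinder at (4.5, 11) gives a regular 24-gon of circumradius 11.5 (constant along its height) (area = (24/2)·11.500²·sin(360°/24) = 410.75 mm²); the cube at (8.5, -1.5) is not intersected at this z (z outside [12.5, 29.5]); the r=9 cylinder at (-4, 1.5) contributes a regular 24-gon of circumradius 9 (area = (24/2)·9.000²·sin(360°/24) = 251.57 mm²); Combining (union): the regions partially overlap — summed areas 920.32 mm² minus the doubly-counted overlap 250.68 mm² gives 669.64 mm² — area = 669.64 mm². At z = 23.1: the cube is not intersected at this z (z outside [0, 14.5]); the r=11.5 cylinder at (4.5, 11) contributes a regular 24-gon of circumradius 11.5 (area = (24/2)·11.500²·sin(360°/24) = 410.75 mm²); the cube at (8.5, -1.5) is present — its section is the full 12.5×24 rectangle (area 300.00 mm²); the cylinder at (-4, 1.5) is not intersected at this z (z outside [6.5, 23]); Merging all regions: the regions partially overlap — summed areas 710.75 mm² minus the doubly-counted overlap 115.78 mm² gives 594.97 mm² — area = 594.97 mm². Checking containment: at z = 23.1 the cross-section extends beyond the z = 7.35 cross-section by about 99.55 mm².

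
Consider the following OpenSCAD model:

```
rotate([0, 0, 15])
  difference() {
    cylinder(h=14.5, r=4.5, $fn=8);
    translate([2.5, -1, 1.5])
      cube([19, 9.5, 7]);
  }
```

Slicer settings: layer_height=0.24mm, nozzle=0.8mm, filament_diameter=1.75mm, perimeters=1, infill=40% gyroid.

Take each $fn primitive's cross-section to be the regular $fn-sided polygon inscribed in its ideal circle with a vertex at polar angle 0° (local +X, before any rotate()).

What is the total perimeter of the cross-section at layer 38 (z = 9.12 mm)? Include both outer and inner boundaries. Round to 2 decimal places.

27.55 mm

At z = 9.12 mm: the r=4.5 cylinder gives a regular 8-gon of circumradius 4.5 (constant along its height) (perimeter = 2·8·4.500·sin(180°/8) = 27.55 mm); the cube at (2.5, -1) is not intersected at this z (z outside [1.5, 8.5]); Taking the first minus the rest: none of the subtracted shapes is present at this height, so the r=4.5 cylinder is unchanged — boundary = 27.55 mm; (rotated 15° about Z; rotation is an isometry so areas/perimeters/island counts are preserved). Overall, the cross-section is a single solid region. Total boundary length (outer) = 27.55 mm.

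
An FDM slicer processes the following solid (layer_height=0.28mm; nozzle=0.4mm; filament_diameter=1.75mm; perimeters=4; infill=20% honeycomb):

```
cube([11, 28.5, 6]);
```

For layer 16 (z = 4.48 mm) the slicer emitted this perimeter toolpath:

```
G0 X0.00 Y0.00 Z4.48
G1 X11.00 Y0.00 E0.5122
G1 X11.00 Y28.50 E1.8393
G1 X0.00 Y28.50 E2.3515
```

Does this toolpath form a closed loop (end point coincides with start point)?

Start point (G0): (0.00, 0.00). End point (last G1): the path does not return to the start — open.

no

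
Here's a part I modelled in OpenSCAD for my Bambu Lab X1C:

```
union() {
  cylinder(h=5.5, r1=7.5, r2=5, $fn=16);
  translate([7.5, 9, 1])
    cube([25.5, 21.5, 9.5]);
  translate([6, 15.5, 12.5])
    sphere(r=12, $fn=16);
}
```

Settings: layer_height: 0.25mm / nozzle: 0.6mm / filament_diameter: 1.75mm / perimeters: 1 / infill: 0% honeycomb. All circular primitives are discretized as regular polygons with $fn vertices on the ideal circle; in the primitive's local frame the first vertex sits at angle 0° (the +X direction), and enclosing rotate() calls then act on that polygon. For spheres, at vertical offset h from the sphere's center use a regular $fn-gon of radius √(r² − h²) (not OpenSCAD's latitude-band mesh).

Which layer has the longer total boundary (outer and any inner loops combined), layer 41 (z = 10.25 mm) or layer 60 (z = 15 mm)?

Layer 41 (z = 10.25): the cone does not reach this height (z outside [0, 5.5]); the 25.5×21.5 cube at (7.5, 9) contributes its full rectangle (perimeter 94.00 mm); the r=12 sphere at (6, 15.5) contributes a regular 16-gon of circumradius √(12²−2.25²) = 11.787 (perimeter = 2·16·11.787·sin(180°/16) = 73.59 mm); Merging all regions: the regions partially overlap (shared area 150.62 mm²), so the edge portions inside another operand are dropped and the merged outline is re-measured after clipping — boundary = 117.68 mm. So its perimeter = 117.68 mm. Layer 60 (z = 15): the cone is absent (z outside [0, 5.5]); the cube at (7.5, 9) does not reach this height (z outside [1, 10.5]); the r=12 sphere at (6, 15.5) contributes a regular 16-gon of circumradius √(12²−2.5²) = 11.737 (perimeter = 2·16·11.737·sin(180°/16) = 73.27 mm); Merging all regions: only the r=12 sphere at (6, 15.5) is present, so the union is just that shape — boundary = 73.27 mm. So its perimeter = 73.27 mm. Layer 41 is larger (117.68 vs 73.27 mm).

layer 41 (z = 10.25 mm)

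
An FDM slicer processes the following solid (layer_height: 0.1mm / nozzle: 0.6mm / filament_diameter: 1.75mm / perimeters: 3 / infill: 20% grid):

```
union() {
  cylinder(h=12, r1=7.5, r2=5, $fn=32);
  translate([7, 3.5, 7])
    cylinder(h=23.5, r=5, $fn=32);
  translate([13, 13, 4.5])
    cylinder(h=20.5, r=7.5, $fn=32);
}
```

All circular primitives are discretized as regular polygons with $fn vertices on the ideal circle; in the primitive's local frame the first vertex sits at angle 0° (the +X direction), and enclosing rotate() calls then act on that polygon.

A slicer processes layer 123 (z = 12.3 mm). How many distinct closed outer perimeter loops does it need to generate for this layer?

1

At z = 12.3 mm: the cone is absent (z outside [0, 12]); the r=5 cylinder at (7, 3.5) gives a regular 32-gon of circumradius 5 (constant along its height); the r=7.5 cylinder at (13, 13) contributes a regular 32-gon of circumradius 7.5; Merging all regions: the regions partially overlap (shared area 4.33 mm²), so overlapping operands fuse into one piece — 1 connected region. The result has 1 disconnected region.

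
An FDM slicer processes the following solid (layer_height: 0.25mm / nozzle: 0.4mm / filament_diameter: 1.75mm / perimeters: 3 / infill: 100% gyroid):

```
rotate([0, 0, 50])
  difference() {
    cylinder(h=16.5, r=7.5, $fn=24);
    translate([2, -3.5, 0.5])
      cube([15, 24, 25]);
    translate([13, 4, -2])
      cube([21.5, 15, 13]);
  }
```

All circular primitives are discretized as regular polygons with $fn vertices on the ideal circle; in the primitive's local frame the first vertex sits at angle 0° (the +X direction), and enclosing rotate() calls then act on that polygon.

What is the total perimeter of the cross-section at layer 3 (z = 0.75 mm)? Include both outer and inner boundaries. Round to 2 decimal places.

At z = 0.75 mm: the r=7.5 cylinder gives a regular 24-gon of circumradius 7.5 (constant along its height) (perimeter = 2·24·7.500·sin(180°/24) = 46.99 mm); the cube at (2, -3.5) is present — its section is the full 15×24 rectangle (perimeter 78.00 mm); the cube at (13, 4) (footprint 21.5×15) is included at this height (perimeter 73.00 mm); Taking the first minus the rest: starting from the r=7.5 cylinder, the 15×24 cube at (2, -3.5) partially overlaps it — only the 47.04 mm² overlap (of its 360.00 mm²) is removed, clipping the outline; the 21.5×15 cube at (13, 4) misses the remaining region (no effect) — boundary = 48.94 mm; (rotated 50° about Z; rotation is an isometry so areas/perimeters/island counts are preserved). Overall, the cross-section is a single solid region. Total boundary length (outer) = 48.94 mm.

48.94 mm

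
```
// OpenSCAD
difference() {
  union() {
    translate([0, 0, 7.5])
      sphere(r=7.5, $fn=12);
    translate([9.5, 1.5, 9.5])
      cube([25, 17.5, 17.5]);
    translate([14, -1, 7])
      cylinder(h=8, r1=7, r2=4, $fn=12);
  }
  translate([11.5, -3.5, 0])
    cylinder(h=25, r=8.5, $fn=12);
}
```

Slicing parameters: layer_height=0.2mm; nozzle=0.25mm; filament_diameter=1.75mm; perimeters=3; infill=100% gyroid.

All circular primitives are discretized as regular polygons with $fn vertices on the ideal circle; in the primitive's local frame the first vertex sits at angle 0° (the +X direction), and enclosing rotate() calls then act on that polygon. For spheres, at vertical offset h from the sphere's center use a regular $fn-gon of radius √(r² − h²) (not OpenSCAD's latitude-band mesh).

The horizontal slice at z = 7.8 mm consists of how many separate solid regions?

At z = 7.8 mm: the r=7.5 sphere contributes a regular 12-gon of circumradius √(7.5²−0.3²) = 7.494; the cube at (9.5, 1.5) does not reach this height (z outside [9.5, 27]); the cone at (14, -1) contributes a regular 12-gon of circumradius 6.700 (interpolated between r1=7 and r2=4 at t=0.100); Merging all regions: the 2 present regions are separate (no shared area or edge), so areas and boundary lengths simply add and each stays a separate island — 2 connected regions; the cylinder at (11.5, -3.5): section is a regular 12-gon, circumradius r=8.5; After the difference (first − rest): starting from that combined region, the r=8.5 cylinder at (11.5, -3.5) partially overlaps it — only the 141.43 mm² overlap (of its 216.75 mm²) is removed, clipping the outline — 2 connected regions. The result has 2 disconnected regions.

2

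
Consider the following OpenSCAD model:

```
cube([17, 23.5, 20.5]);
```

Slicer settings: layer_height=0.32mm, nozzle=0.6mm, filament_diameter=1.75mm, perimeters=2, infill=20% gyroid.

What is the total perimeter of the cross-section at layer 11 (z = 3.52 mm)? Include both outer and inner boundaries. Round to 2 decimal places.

At z = 3.52 mm: the 17×23.5 cube contributes its full rectangle (perimeter 81.00 mm). Overall, the cross-section is a single solid region. Total boundary length (outer) = 81.00 mm.

81.00 mm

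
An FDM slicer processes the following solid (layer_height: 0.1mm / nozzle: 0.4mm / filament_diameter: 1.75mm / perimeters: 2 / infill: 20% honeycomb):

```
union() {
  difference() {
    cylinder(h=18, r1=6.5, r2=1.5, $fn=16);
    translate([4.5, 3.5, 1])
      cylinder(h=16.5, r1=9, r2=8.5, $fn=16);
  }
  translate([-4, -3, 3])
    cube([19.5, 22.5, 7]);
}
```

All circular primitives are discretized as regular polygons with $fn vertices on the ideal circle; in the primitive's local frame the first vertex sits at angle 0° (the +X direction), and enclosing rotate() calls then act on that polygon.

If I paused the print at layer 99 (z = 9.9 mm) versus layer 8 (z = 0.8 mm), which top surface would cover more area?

Layer 99 (z = 9.9): the cone: at t=0.550 of its height the radius interpolates to r₁+(r₂−r₁)t = 3.750, giving a regular 16-gon of that circumradius (area = (16/2)·3.750²·sin(360°/16) = 43.05 mm²); the cone at (4.5, 3.5): at t=0.539 of its height the radius interpolates to r₁+(r₂−r₁)t = 8.730, giving a regular 16-gon of that circumradius (area = (16/2)·8.730²·sin(360°/16) = 233.34 mm²); Subtracting the remaining from the first: starting from the cone (43.05 mm²), the cone at (4.5, 3.5) partially overlaps it — only the 40.02 mm² overlap (of its 233.34 mm²) is removed, clipping the outline — area = 3.03 mm²; the cube at (-4, -3) is present — its section is the full 19.5×22.5 rectangle (area 438.75 mm²); Merging all regions: the regions partially overlap — summed areas 441.78 mm² minus the doubly-counted overlap 2.47 mm² gives 439.32 mm² — area = 439.32 mm². So its area = 439.32 mm². Layer 8 (z = 0.8): the cone contributes a regular 16-gon of circumradius 6.278 (interpolated between r1=6.5 and r2=1.5 at t=0.044) (area = (16/2)·6.278²·sin(360°/16) = 120.65 mm²); the cone at (4.5, 3.5) does not reach this height (z outside [1, 17.5]); Taking the first minus the rest: none of the subtracted shapes is present at this height, so the cone is unchanged — area = 120.65 mm²; the cube at (-4, -3) does not reach this height (z outside [3, 10]); Taking the union: only that combined region is present, so the union is just that shape — area = 120.65 mm². So its area = 120.65 mm². Layer 99 is larger (439.32 vs 120.65 mm²).

layer 99 (z = 9.9 mm)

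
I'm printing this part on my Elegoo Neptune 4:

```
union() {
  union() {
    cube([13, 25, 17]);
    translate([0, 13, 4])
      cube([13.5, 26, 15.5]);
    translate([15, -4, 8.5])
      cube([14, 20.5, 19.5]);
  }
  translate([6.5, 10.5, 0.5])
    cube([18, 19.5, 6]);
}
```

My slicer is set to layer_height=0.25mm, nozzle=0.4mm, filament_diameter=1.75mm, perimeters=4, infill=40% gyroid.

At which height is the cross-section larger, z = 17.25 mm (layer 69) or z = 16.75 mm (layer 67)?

Layer 69 (z = 17.25): the cube is not intersected at this z (z outside [0, 17]); the cube at (0, 13) (footprint 13.5×26) is included at this height (area 351.00 mm²); the cube at (15, -4) (footprint 14×20.5) is included at this height (area 287.00 mm²); Combining (union): the 2 present regions are separate (no shared area or edge), so areas and boundary lengths simply add and each stays a separate island — area = 638.00 mm²; the cube at (6.5, 10.5) is absent (z outside [0.5, 6.5]); Combining (union): only the result so far is present, so the union is just that shape — area = 638.00 mm². So its area = 638.00 mm². Layer 67 (z = 16.75): the cube (footprint 13×25) is included at this height (area 325.00 mm²); the 13.5×26 cube at (0, 13) contributes its full rectangle (area 351.00 mm²); the 14×20.5 cube at (15, -4) contributes its full rectangle (area 287.00 mm²); Taking the union: the regions partially overlap — summed areas 963.00 mm² minus the doubly-counted overlap 156.00 mm² gives 807.00 mm² — area = 807.00 mm²; the cube at (6.5, 10.5) does not reach this height (z outside [0.5, 6.5]); Taking the union: only the result so far is present, so the union is just that shape — area = 807.00 mm². So its area = 807.00 mm². Layer 67 is larger (807.00 vs 638.00 mm²).

layer 67 (z = 16.75 mm)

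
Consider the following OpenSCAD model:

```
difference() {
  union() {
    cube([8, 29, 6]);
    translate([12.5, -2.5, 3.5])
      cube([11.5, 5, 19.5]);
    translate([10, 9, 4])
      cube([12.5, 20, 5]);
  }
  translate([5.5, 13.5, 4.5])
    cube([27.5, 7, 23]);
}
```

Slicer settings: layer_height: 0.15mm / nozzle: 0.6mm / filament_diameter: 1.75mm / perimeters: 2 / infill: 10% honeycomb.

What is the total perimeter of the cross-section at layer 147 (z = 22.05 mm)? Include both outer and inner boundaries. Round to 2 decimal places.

33.00 mm

At z = 22.05 mm: the cube is not intersected at this z (z outside [0, 6]); the cube at (12.5, -2.5) is present — its section is the full 11.5×5 rectangle (perimeter 33.00 mm); the cube at (10, 9) does not reach this height (z outside [4, 9]); Merging all regions: only the 11.5×5 cube at (12.5, -2.5) is present, so the union is just that shape — boundary = 33.00 mm; the cube at (5.5, 13.5) (footprint 27.5×7) is included at this height (perimeter 69.00 mm); Taking the first minus the rest: starting from that combined region, the 27.5×7 cube at (5.5, 13.5) misses the remaining region (no effect) — boundary = 33.00 mm. Overall, the cross-section is a single solid region. Total boundary length (outer) = 33.00 mm.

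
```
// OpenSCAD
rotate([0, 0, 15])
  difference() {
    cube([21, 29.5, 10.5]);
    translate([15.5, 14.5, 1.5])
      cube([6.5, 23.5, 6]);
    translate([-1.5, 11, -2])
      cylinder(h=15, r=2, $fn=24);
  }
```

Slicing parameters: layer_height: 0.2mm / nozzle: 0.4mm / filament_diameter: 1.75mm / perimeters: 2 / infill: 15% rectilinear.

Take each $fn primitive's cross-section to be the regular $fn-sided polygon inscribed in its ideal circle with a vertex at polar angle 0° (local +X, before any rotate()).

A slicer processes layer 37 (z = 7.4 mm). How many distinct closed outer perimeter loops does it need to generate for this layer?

1

At z = 7.4 mm: the cube (footprint 21×29.5) is included at this height; the cube at (15.5, 14.5) is present — its section is the full 6.5×23.5 rectangle; the cylinder at (-1.5, 11): section is a regular 24-gon, circumradius r=2; Taking the first minus the rest: starting from the 21×29.5 cube, the 6.5×23.5 cube at (15.5, 14.5) partially overlaps it — only the 82.50 mm² overlap (of its 152.75 mm²) is removed, clipping the outline; the r=2 cylinder at (-1.5, 11) partially overlaps it — only the 0.87 mm² overlap (of its 12.42 mm²) is removed, clipping the outline — 1 connected region; (rotated 15° about Z; rotation is an isometry so areas/perimeters/island counts are preserved). The result has 1 disconnected region.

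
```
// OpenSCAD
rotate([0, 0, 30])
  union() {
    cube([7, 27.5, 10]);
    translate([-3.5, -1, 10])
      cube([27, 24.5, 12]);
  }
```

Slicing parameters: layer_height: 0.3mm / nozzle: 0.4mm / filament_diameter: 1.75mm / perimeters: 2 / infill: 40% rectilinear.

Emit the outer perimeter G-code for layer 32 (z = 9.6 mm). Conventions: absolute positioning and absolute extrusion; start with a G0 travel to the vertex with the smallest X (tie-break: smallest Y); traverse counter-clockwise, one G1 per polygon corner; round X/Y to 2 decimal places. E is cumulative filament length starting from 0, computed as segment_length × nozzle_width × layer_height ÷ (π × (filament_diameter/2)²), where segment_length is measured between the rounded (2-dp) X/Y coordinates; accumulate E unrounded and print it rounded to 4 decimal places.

G0 X-13.75 Y23.82 Z9.60
G1 X0.00 Y0.00 E1.3722
G1 X6.06 Y3.50 E1.7213
G1 X-7.69 Y27.32 E3.0935
G1 X-13.75 Y23.82 E3.4426

At z = 9.6 mm: the cube (footprint 7×27.5) is included at this height; the cube at (-3.5, -1) is absent (z outside [10, 22]); Merging all regions: only the 7×27.5 cube is present, so the union is just that shape — 1 connected region; (whole slice rotated 30° about Z — lengths, areas and connectivity unchanged). The outline is a single polygon with 4 vertices. Extrusion per mm of travel: 0.4 × 0.3 / (π × 0.875²) = 0.049890. Accumulating E over each segment gives final E = 3.4426.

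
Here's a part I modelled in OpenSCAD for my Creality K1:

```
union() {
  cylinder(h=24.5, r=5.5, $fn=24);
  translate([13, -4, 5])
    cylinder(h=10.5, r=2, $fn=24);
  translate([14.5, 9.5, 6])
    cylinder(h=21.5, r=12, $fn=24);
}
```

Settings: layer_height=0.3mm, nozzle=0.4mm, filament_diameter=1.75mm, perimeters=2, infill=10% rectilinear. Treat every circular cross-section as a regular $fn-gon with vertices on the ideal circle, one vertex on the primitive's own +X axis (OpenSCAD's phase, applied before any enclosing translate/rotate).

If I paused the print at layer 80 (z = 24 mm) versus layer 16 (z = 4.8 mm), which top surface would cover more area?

Layer 80 (z = 24): the cylinder: section is a regular 24-gon, circumradius r=5.5 (area = (24/2)·5.500²·sin(360°/24) = 93.95 mm²); the cylinder at (13, -4) is absent (z outside [5, 15.5]); the r=12 cylinder at (14.5, 9.5) gives a regular 24-gon of circumradius 12 (constant along its height) (area = (24/2)·12.000²·sin(360°/24) = 447.24 mm²); Taking the union: the regions partially overlap — summed areas 541.19 mm² minus the doubly-counted overlap 0.08 mm² gives 541.11 mm² — area = 541.11 mm². So its area = 541.11 mm². Layer 16 (z = 4.8): the cylinder: section is a regular 24-gon, circumradius r=5.5 (area = (24/2)·5.500²·sin(360°/24) = 93.95 mm²); the cylinder at (13, -4) is not intersected at this z (z outside [5, 15.5]); the cylinder at (14.5, 9.5) is absent (z outside [6, 27.5]); Combining (union): only the r=5.5 cylinder is present, so the union is just that shape — area = 93.95 mm². So its area = 93.95 mm². Layer 80 is larger (541.11 vs 93.95 mm²).

layer 80 (z = 24 mm)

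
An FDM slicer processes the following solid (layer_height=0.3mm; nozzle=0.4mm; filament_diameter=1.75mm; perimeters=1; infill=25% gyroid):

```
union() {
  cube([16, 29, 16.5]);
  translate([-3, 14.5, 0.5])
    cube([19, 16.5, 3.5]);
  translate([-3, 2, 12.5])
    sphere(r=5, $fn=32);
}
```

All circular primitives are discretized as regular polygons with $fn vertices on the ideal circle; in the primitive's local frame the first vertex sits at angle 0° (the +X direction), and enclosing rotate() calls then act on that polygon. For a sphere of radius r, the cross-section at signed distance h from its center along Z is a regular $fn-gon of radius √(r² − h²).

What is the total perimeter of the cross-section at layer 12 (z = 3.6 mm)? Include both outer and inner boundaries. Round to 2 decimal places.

100.00 mm

At z = 3.6 mm: the cube is present — its section is the full 16×29 rectangle (perimeter 90.00 mm); the cube at (-3, 14.5) (footprint 19×16.5) is included at this height (perimeter 71.00 mm); the sphere at (-3, 2) is absent (|z−center|=8.900 > r=5); Taking the union: the regions partially overlap (shared area 232.00 mm²), so the edge portions inside another operand are dropped and the merged outline is re-measured after clipping — boundary = 100.00 mm. Overall, the cross-section is a single solid region. Total boundary length (outer) = 100.00 mm.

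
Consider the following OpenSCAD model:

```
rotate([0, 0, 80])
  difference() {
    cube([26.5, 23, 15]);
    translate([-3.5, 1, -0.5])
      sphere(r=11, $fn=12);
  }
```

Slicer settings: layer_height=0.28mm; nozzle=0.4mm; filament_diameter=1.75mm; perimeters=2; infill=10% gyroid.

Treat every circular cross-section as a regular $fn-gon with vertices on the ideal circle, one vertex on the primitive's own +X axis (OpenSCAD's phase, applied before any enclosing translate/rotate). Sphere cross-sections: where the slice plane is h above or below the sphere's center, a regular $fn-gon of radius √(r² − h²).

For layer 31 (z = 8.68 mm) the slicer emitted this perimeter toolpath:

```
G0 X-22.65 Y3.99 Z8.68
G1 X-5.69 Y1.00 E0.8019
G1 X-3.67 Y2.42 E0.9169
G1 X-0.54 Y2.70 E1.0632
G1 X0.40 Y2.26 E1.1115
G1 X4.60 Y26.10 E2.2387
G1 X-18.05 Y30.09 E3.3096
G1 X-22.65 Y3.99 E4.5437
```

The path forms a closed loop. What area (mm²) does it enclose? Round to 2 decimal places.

599.07 mm²

Apply the shoelace formula to the sequence of (X, Y) vertices; enclosed area = 599.07 mm².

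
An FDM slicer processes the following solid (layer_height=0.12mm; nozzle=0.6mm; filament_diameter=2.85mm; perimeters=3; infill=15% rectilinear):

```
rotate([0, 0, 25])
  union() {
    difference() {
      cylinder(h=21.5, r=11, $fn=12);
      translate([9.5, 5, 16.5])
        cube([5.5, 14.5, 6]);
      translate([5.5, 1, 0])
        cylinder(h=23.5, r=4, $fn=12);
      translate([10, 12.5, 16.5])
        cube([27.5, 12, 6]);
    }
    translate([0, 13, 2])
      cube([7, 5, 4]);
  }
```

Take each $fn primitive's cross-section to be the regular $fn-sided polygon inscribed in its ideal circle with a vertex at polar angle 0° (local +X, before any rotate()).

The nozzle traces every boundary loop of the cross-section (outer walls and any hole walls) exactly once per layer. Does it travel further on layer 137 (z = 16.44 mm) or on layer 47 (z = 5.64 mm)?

layer 47 (z = 5.64 mm)

Layer 137 (z = 16.44): the cylinder: section is a regular 12-gon, circumradius r=11 (perimeter = 2·12·11.000·sin(180°/12) = 68.33 mm); the cube at (9.5, 5) is absent (z outside [16.5, 22.5]); the r=4 cylinder at (5.5, 1) contributes a regular 12-gon of circumradius 4 (perimeter = 2·12·4.000·sin(180°/12) = 24.85 mm); the cube at (10, 12.5) is absent (z outside [16.5, 22.5]); Subtracting the remaining from the first: starting from the r=11 cylinder, the r=4 cylinder at (5.5, 1) lies wholly inside it (removes its full 48.00 mm² and its 24.85 mm outline becomes a hole wall) — boundary (outer + 1 inner loop) = 93.17 mm; the cube at (0, 13) is not intersected at this z (z outside [2, 6]); Combining (union): only the result so far is present, so the union is just that shape — boundary (outer + 1 inner loop) = 93.17 mm; (rotated 25° about Z; rotation is an isometry so areas/perimeters/island counts are preserved). So its perimeter = 93.17 mm. Layer 47 (z = 5.64): the r=11 cylinder gives a regular 12-gon of circumradius 11 (constant along its height) (perimeter = 2·12·11.000·sin(180°/12) = 68.33 mm); the cube at (9.5, 5) does not reach this height (z outside [16.5, 22.5]); the r=4 cylinder at (5.5, 1) gives a regular 12-gon of circumradius 4 (constant along its height) (perimeter = 2·12·4.000·sin(180°/12) = 24.85 mm); the cube at (10, 12.5) does not reach this height (z outside [16.5, 22.5]); After the difference (first − rest): starting from the r=11 cylinder, the r=4 cylinder at (5.5, 1) lies wholly inside it (removes its full 48.00 mm² and its 24.85 mm outline becomes a hole wall) — boundary (outer + 1 inner loop) = 93.17 mm; the 7×5 cube at (0, 13) contributes its full rectangle (perimeter 24.00 mm); Combining (union): the 2 present regions are separate (no shared area or edge), so areas and boundary lengths simply add and each stays a separate island — boundary (outer + 1 inner loop) = 117.17 mm; (rotated 25° about Z; rotation is an isometry so areas/perimeters/island counts are preserved). So its perimeter = 117.17 mm. Layer 47 is larger (117.17 vs 93.17 mm).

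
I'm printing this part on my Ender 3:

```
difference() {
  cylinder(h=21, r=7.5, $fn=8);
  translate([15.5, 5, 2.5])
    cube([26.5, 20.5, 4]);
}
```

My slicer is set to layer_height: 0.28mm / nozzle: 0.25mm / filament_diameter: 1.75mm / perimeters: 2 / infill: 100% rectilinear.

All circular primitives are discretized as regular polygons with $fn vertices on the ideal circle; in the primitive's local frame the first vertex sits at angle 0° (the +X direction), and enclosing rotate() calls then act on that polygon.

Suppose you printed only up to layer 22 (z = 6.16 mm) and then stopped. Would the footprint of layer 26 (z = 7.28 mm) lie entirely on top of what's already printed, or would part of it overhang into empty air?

entirely on top

Compare the two slices. At z = 6.16: the r=7.5 cylinder contributes a regular 8-gon of circumradius 7.5 (area = (8/2)·7.500²·sin(360°/8) = 159.10 mm²); the cube at (15.5, 5) (footprint 26.5×20.5) is included at this height (area 543.25 mm²); Subtracting the remaining from the first: starting from the r=7.5 cylinder (159.10 mm²), the 26.5×20.5 cube at (15.5, 5) misses the remaining region (no effect) — area = 159.10 mm². At z = 7.28: the r=7.5 cylinder contributes a regular 8-gon of circumradius 7.5 (area = (8/2)·7.500²·sin(360°/8) = 159.10 mm²); the cube at (15.5, 5) is not intersected at this z (z outside [2.5, 6.5]); After the difference (first − rest): none of the subtracted shapes is present at this height, so the r=7.5 cylinder is unchanged — area = 159.10 mm². Checking containment: the cross-section at z = 7.28 is a subset of the cross-section at z = 6.16.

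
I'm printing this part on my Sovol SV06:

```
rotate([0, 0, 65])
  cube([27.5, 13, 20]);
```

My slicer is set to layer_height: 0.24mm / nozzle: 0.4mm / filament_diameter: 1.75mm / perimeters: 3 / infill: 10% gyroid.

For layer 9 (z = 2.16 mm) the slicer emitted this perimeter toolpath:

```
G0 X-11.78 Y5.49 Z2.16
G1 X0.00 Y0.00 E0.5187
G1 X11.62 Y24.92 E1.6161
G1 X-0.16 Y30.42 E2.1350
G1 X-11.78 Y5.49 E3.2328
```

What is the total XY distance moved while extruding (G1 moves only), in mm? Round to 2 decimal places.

81.00 mm

Sum the Euclidean lengths of each G1 segment: total = 81.00 mm.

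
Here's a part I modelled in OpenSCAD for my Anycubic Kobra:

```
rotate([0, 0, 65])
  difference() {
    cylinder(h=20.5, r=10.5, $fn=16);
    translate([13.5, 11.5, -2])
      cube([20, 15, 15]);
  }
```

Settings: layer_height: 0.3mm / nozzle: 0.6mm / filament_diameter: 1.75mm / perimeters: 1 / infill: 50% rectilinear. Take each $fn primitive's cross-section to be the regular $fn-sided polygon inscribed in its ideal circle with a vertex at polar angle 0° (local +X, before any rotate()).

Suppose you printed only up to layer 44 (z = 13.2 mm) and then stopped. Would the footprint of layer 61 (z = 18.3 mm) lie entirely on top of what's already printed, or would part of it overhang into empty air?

entirely on top

Compare the two slices. At z = 13.2: the r=10.5 cylinder contributes a regular 16-gon of circumradius 10.5 (area = (16/2)·10.500²·sin(360°/16) = 337.53 mm²); the cube at (13.5, 11.5) is absent (z outside [-2, 13]); Taking the first minus the rest: none of the subtracted shapes is present at this height, so the r=10.5 cylinder is unchanged — area = 337.53 mm²; (rotated 65° about Z; rotation is an isometry so areas/perimeters/island counts are preserved). At z = 18.3: the r=10.5 cylinder gives a regular 16-gon of circumradius 10.5 (constant along its height) (area = (16/2)·10.500²·sin(360°/16) = 337.53 mm²); the cube at (13.5, 11.5) is absent (z outside [-2, 13]); Taking the first minus the rest: none of the subtracted shapes is present at this height, so the r=10.5 cylinder is unchanged — area = 337.53 mm²; (rotated 65° about Z; rotation is an isometry so areas/perimeters/island counts are preserved). Checking containment: the cross-section at z = 18.3 is a subset of the cross-section at z = 13.2.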